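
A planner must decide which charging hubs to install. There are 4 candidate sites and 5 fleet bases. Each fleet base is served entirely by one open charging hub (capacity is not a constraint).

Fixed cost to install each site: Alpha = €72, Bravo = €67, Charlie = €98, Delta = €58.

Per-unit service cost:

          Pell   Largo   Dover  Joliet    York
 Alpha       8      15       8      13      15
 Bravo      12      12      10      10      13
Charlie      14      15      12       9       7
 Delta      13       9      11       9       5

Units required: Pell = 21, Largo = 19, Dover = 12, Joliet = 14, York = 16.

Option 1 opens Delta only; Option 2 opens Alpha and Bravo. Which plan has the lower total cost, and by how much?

Option 1 is cheaper by 139.

Option 1: {Delta}: Pell→Delta 13·21=273, Largo→Delta 9·19=171, Dover→Delta 11·12=132, Joliet→Delta 9·14=126, York→Delta 5·16=80. Service 782; fixed 58; total 840.
Option 2: {Alpha, Bravo}: Pell→Alpha 8·21=168, Largo→Bravo 12·19=228, Dover→Alpha 8·12=96, Joliet→Bravo 10·14=140, York→Bravo 13·16=208. Service 840; fixed 139; total 979.
Difference: |840 − 979| = 139.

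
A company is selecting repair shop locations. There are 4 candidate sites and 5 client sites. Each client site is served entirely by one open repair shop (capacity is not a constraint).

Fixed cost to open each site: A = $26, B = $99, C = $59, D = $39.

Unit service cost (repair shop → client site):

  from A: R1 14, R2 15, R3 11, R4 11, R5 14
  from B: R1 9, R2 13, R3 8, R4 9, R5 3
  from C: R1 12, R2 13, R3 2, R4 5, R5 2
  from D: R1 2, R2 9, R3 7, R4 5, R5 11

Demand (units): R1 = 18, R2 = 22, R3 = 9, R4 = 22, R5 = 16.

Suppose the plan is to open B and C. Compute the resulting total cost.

Each client site is assigned to its cheapest site among the open ones.
{B, C}: R1→B 9·18=162, R2→B 13·22=286, R3→C 2·9=18, R4→C 5·22=110, R5→C 2·16=32. Service 608; fixed 158; total 766.

Total cost: 766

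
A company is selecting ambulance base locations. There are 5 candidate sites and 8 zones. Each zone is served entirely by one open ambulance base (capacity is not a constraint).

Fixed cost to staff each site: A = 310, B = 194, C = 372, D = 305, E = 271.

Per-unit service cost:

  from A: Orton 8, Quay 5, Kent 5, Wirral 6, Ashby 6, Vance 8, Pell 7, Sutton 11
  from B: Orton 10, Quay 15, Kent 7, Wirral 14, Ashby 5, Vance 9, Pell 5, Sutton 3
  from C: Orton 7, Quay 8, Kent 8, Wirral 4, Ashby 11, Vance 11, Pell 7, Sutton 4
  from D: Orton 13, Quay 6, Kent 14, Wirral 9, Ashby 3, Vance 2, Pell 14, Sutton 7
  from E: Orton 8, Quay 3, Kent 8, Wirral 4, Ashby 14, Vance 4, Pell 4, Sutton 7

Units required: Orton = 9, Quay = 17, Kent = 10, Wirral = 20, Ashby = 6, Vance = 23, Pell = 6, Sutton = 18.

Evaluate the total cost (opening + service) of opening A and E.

Each zone is assigned to its cheapest site among the open ones.
{A, E}: Orton→A 8·9=72, Quay→E 3·17=51, Kent→A 5·10=50, Wirral→E 4·20=80, Ashby→A 6·6=36, Vance→E 4·23=92, Pell→E 4·6=24, Sutton→E 7·18=126. Service 531; fixed 581; total 1112.

Total cost: 1112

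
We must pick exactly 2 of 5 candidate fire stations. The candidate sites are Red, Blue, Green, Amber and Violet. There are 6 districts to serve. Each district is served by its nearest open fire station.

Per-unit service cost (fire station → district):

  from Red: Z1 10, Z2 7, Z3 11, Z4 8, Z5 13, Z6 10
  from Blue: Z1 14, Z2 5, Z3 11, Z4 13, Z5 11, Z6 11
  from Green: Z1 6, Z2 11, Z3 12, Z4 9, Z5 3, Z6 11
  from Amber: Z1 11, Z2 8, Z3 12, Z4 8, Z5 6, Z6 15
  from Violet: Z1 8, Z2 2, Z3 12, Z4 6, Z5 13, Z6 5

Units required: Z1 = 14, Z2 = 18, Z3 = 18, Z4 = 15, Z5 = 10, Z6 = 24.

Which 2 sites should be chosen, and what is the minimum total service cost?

With exactly 2 open, each district uses its cheapest among the chosen.
{Green, Violet}: Z1→Green 6·14=84, Z2→Violet 2·18=36, Z3→Green 12·18=216, Z4→Violet 6·15=90, Z5→Green 3·10=30, Z6→Violet 5·24=120. Service cost 576.
{Amber, Violet}: service cost 634
{Blue, Violet}: service cost 666
Among all 10 size-2 choices, {Green, Violet} is lowest.

Choose Green and Violet; total service cost 576.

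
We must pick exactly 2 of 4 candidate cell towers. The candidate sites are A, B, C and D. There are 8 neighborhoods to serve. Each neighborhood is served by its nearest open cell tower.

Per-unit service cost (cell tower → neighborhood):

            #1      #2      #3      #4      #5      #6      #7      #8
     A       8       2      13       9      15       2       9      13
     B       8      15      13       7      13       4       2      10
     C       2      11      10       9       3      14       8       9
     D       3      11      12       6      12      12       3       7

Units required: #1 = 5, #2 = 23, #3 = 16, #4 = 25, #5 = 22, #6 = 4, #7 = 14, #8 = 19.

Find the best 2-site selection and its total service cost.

Choose A and C; total service cost 798.

With exactly 2 open, each neighborhood uses its cheapest among the chosen.
{A, C}: #1→C 2·5=10, #2→A 2·23=46, #3→C 10·16=160, #4→A 9·25=225, #5→C 3·22=66, #6→A 2·4=8, #7→C 8·14=112, #8→C 9·19=171. Service cost 798.
{A, D}: service cost 850
{C, D}: service cost 862
Among all 6 size-2 choices, {A, C} is lowest.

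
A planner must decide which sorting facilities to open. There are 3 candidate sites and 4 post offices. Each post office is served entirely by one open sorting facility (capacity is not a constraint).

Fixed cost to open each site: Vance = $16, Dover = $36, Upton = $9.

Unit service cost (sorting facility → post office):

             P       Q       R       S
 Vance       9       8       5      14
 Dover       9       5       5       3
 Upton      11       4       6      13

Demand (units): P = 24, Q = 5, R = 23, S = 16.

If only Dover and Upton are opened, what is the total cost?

Total cost: 444

Each post office is assigned to its cheapest site among the open ones.
{Dover, Upton}: P→Dover 9·24=216, Q→Upton 4·5=20, R→Dover 5·23=115, S→Dover 3·16=48. Service 399; fixed 45; total 444.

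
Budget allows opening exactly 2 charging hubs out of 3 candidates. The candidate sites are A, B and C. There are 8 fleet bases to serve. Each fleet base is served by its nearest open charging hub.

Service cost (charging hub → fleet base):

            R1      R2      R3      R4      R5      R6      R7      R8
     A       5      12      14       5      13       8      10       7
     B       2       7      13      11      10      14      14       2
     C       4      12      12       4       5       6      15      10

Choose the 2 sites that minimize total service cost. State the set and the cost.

With exactly 2 open, each fleet base uses its cheapest among the chosen.
{B, C}: R1→B 2, R2→B 7, R3→C 12, R4→C 4, R5→C 5, R6→C 6, R7→B 14, R8→B 2. Service cost 52.
{A, B}: service cost 57
{A, C}: service cost 60
Among all 3 size-2 choices, {B, C} is lowest.

Choose B and C; total service cost 52.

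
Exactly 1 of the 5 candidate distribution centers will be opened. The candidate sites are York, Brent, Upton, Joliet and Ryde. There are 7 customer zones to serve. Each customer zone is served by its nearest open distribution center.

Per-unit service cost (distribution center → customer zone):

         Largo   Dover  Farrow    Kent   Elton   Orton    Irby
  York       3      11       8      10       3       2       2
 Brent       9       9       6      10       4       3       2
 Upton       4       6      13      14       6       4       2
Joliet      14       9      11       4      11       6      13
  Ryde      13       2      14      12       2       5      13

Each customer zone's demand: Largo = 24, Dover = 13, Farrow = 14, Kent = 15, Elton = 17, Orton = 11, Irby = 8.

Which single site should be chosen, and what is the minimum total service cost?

Choose York only; total service cost 566.

With exactly 1 open, each customer zone uses its cheapest among the chosen.
{York}: Largo→York 3·24=72, Dover→York 11·13=143, Farrow→York 8·14=112, Kent→York 10·15=150, Elton→York 3·17=51, Orton→York 2·11=22, Irby→York 2·8=16. Service cost 566.
{Brent}: service cost 684
{Upton}: service cost 728
Among all 5 size-1 choices, {York} is lowest.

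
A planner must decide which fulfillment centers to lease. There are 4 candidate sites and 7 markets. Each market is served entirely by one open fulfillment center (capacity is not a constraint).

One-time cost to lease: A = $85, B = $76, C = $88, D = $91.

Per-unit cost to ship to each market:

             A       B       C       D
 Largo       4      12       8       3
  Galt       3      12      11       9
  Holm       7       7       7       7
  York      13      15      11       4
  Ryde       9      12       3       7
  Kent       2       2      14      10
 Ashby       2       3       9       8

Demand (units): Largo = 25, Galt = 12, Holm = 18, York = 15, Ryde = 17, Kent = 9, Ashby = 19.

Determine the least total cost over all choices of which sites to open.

For any fixed open set, each market goes to its cheapest open site; total = fixed + service.
{A, D}: Largo→D 3·25=75, Galt→A 3·12=36, Holm→A 7·18=126, York→D 4·15=60, Ryde→D 7·17=119, Kent→A 2·9=18, Ashby→A 2·19=38. Service 472; fixed 176; total 648.
{A, C, D}: service 404 + fixed 264 = 668
{A, C}: service 534 + fixed 173 = 707
{A, B, C, D}: Largo→D 3·25=75, Galt→A 3·12=36, Holm→A 7·18=126, York→D 4·15=60, Ryde→C 3·17=51, Kent→A 2·9=18, Ashby→A 2·19=38. Service 404; fixed 340; total 744.
(All 15 nonempty subsets were checked; A and D is lowest.)

Minimum total cost: 648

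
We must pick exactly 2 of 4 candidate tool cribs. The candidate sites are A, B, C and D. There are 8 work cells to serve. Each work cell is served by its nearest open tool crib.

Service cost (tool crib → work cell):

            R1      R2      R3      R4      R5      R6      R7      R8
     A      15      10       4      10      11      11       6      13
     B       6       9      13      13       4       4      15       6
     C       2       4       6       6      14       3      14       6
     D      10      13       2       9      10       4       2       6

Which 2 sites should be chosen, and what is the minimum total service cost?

With exactly 2 open, each work cell uses its cheapest among the chosen.
{C, D}: R1→C 2, R2→C 4, R3→D 2, R4→C 6, R5→D 10, R6→C 3, R7→D 2, R8→C 6. Service cost 35.
{A, C}: service cost 42
{B, D}: service cost 42
Among all 6 size-2 choices, {C, D} is lowest.

Choose C and D; total service cost 35.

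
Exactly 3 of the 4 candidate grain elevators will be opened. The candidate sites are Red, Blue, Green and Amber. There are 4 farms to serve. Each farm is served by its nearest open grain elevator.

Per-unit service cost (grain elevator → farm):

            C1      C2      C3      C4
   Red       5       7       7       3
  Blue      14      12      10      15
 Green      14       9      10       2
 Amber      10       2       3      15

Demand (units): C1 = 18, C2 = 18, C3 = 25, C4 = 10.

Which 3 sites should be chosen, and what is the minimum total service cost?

With exactly 3 open, each farm uses its cheapest among the chosen.
{Red, Green, Amber}: C1→Red 5·18=90, C2→Amber 2·18=36, C3→Amber 3·25=75, C4→Green 2·10=20. Service cost 221.
{Red, Blue, Amber}: service cost 231
{Blue, Green, Amber}: service cost 311
Among all 4 size-3 choices, {Red, Green, Amber} is lowest.

Choose Red, Green and Amber; total service cost 221.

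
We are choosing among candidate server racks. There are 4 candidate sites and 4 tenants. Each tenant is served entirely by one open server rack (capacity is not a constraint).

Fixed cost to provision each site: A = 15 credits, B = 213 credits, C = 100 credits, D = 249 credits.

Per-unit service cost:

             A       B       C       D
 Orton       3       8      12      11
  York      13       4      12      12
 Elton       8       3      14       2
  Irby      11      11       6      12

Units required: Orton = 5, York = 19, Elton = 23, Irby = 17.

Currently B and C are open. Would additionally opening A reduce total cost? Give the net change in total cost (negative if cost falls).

Current service cost with {B, C}: 287.
Adding A: each tenant re-picks its cheapest; new service cost 262, saving 25.
Extra fixed cost: 15. Net change = 15 − 25 = -10.
(Totals: 600 → 590.)

Yes — net change −10 (cost falls by 10).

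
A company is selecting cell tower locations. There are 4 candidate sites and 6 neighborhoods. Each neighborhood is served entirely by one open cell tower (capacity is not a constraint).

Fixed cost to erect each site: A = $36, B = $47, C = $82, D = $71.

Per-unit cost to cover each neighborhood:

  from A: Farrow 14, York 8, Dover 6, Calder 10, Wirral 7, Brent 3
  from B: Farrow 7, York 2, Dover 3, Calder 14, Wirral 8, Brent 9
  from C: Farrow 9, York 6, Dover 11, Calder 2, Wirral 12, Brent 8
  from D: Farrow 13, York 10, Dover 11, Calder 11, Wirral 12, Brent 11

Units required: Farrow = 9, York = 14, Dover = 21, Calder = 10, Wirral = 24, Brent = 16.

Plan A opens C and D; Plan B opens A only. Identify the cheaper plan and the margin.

Plan B is cheaper by 269.

Plan A: {C, D}: Farrow→C 9·9=81, York→C 6·14=84, Dover→C 11·21=231, Calder→C 2·10=20, Wirral→C 12·24=288, Brent→C 8·16=128. Service 832; fixed 153; total 985.
Plan B: {A}: Farrow→A 14·9=126, York→A 8·14=112, Dover→A 6·21=126, Calder→A 10·10=100, Wirral→A 7·24=168, Brent→A 3·16=48. Service 680; fixed 36; total 716.
Difference: |985 − 716| = 269.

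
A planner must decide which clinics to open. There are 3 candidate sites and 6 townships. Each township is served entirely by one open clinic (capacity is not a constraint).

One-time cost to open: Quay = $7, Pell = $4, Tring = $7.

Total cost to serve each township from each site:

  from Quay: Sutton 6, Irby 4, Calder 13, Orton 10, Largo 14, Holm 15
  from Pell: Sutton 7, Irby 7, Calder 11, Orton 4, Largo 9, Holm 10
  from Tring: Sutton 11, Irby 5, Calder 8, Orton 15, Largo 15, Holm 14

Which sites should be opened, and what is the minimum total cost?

For any fixed open set, each township goes to its cheapest open site; total = fixed + service.
{Pell}: Sutton→Pell 7, Irby→Pell 7, Calder→Pell 11, Orton→Pell 4, Largo→Pell 9, Holm→Pell 10. Service 48; fixed 4; total 52.
{Pell, Tring}: service 43 + fixed 11 = 54
{Quay, Pell}: service 44 + fixed 11 = 55
{Quay, Pell, Tring}: Sutton→Quay 6, Irby→Quay 4, Calder→Tring 8, Orton→Pell 4, Largo→Pell 9, Holm→Pell 10. Service 41; fixed 18; total 59.
(All 7 nonempty subsets were checked; Pell only is lowest.)

Open Pell only; minimum total cost 52.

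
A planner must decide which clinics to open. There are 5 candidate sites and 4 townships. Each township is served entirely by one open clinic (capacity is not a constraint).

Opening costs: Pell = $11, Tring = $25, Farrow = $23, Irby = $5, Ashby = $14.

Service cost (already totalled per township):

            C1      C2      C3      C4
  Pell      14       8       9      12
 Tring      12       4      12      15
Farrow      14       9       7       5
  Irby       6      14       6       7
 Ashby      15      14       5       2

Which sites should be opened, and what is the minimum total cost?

For any fixed open set, each township goes to its cheapest open site; total = fixed + service.
{Irby}: C1→Irby 6, C2→Irby 14, C3→Irby 6, C4→Irby 7. Service 33; fixed 5; total 38.
{Pell, Irby}: service 27 + fixed 16 = 43
{Irby, Ashby}: service 27 + fixed 19 = 46
{Pell, Tring, Farrow, Irby, Ashby}: C1→Irby 6, C2→Tring 4, C3→Ashby 5, C4→Ashby 2. Service 17; fixed 78; total 95.
No other subset beats 38.

Open Irby only; minimum total cost 38.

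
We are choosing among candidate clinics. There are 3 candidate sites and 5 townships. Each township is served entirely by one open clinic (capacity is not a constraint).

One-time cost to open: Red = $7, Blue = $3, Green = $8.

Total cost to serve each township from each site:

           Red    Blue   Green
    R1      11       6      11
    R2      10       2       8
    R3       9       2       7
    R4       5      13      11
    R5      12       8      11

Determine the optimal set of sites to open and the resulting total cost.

For any fixed open set, each township goes to its cheapest open site; total = fixed + service.
{Red, Blue}: R1→Blue 6, R2→Blue 2, R3→Blue 2, R4→Red 5, R5→Blue 8. Service 23; fixed 10; total 33.
{Blue}: R1→Blue 6, R2→Blue 2, R3→Blue 2, R4→Blue 13, R5→Blue 8. Service 31; fixed 3; total 34.
{Blue, Green}: R1→Blue 6, R2→Blue 2, R3→Blue 2, R4→Green 11, R5→Blue 8. Service 29; fixed 11; total 40.
{Red, Blue, Green}: R1→Blue 6, R2→Blue 2, R3→Blue 2, R4→Red 5, R5→Blue 8. Service 23; fixed 18; total 41.
(All 7 nonempty subsets were checked; Red and Blue is lowest.)

Open Red and Blue; minimum total cost 33.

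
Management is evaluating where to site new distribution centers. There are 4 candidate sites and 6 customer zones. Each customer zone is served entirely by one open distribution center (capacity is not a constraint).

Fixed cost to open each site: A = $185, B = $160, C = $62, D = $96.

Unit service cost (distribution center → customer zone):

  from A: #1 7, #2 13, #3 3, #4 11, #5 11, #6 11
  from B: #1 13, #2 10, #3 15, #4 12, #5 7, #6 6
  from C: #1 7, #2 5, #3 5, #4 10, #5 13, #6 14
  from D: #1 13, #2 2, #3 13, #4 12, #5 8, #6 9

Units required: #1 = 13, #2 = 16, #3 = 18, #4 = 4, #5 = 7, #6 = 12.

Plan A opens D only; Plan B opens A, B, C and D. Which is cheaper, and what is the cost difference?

Plan A is cheaper by 98.

Plan A: {D}: #1→D 13·13=169, #2→D 2·16=32, #3→D 13·18=234, #4→D 12·4=48, #5→D 8·7=56, #6→D 9·12=108. Service 647; fixed 96; total 743.
Plan B: {A, B, C, D}: #1→A 7·13=91, #2→D 2·16=32, #3→A 3·18=54, #4→C 10·4=40, #5→B 7·7=49, #6→B 6·12=72. Service 338; fixed 503; total 841.
Difference: |743 − 841| = 98.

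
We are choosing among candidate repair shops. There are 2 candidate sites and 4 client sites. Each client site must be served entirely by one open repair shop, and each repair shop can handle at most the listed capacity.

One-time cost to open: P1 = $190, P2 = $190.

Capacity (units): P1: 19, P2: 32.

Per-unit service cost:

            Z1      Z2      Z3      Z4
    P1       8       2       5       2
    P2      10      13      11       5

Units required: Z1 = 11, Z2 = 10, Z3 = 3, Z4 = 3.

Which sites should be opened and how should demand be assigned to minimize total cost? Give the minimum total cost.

Open {P2}: Z1→P2 10·11=110, Z2→P2 13·10=130, Z3→P2 11·3=33, Z4→P2 5·3=15.
Loads: P2 carries 27/32. Service 288; fixed 190; total 478.
Next best feasible plan costs 531.

Minimum total cost: 478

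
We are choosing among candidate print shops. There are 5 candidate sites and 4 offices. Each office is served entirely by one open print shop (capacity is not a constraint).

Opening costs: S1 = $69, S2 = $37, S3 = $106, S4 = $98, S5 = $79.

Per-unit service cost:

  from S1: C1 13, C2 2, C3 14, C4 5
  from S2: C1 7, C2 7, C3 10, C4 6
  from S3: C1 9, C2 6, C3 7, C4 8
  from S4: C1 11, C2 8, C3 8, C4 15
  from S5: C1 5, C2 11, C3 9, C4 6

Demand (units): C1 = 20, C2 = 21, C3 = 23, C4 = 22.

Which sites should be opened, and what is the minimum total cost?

For any fixed open set, each office goes to its cheapest open site; total = fixed + service.
{S1, S5}: C1→S5 5·20=100, C2→S1 2·21=42, C3→S5 9·23=207, C4→S1 5·22=110. Service 459; fixed 148; total 607.
{S1, S2}: C1→S2 7·20=140, C2→S1 2·21=42, C3→S2 10·23=230, C4→S1 5·22=110. Service 522; fixed 106; total 628.
{S1, S2, S5}: service 459 + fixed 185 = 644
{S1, S2, S3, S4, S5}: service 413 + fixed 389 = 802
No other subset beats 607.

Open S1 and S5; minimum total cost 607.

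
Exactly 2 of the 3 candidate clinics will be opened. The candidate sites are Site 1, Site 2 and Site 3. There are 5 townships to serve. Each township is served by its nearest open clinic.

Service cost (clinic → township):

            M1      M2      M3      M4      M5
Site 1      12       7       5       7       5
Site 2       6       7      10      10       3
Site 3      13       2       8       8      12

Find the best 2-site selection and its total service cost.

Choose Site 2 and Site 3; total service cost 27.

With exactly 2 open, each township uses its cheapest among the chosen.
{Site 2, Site 3}: M1→Site 2 6, M2→Site 3 2, M3→Site 3 8, M4→Site 3 8, M5→Site 2 3. Service cost 27.
{Site 1, Site 2}: service cost 28
{Site 1, Site 3}: service cost 31
Among all 3 size-2 choices, {Site 2, Site 3} is lowest.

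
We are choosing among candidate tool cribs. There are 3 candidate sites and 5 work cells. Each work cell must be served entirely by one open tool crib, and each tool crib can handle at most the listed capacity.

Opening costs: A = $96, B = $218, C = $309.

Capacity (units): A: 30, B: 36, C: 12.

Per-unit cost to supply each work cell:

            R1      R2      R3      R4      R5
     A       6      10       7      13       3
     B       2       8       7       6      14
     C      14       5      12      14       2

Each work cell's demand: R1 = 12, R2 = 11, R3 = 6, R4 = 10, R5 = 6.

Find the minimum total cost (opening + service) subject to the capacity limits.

Minimum total cost: 546

Open {A, B}: R1→B 2·12=24, R2→B 8·11=88, R3→A 7·6=42, R4→B 6·10=60, R5→A 3·6=18.
Loads: A carries 12/30, B carries 33/36. Service 232; fixed 314; total 546.
Next best feasible plan costs 568.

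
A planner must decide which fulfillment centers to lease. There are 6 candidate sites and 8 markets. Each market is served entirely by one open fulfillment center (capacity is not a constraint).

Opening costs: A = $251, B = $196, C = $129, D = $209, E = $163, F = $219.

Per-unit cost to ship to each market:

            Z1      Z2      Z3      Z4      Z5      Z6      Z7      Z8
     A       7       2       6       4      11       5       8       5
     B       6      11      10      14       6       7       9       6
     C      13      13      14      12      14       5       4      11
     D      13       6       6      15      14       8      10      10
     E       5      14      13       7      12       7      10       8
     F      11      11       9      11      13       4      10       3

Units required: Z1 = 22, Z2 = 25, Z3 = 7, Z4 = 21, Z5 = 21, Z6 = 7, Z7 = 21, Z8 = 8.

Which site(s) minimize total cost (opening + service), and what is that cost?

For any fixed open set, each market goes to its cheapest open site; total = fixed + service.
{A}: Z1→A 7·22=154, Z2→A 2·25=50, Z3→A 6·7=42, Z4→A 4·21=84, Z5→A 11·21=231, Z6→A 5·7=35, Z7→A 8·21=168, Z8→A 5·8=40. Service 804; fixed 251; total 1055.
{A, C}: Z1→A 7·22=154, Z2→A 2·25=50, Z3→A 6·7=42, Z4→A 4·21=84, Z5→A 11·21=231, Z6→A 5·7=35, Z7→C 4·21=84, Z8→A 5·8=40. Service 720; fixed 380; total 1100.
{A, B}: service 677 + fixed 447 = 1124
{A, B, C, D, E, F}: service 548 + fixed 1167 = 1715
No other subset beats 1055.

Open A only; minimum total cost 1055.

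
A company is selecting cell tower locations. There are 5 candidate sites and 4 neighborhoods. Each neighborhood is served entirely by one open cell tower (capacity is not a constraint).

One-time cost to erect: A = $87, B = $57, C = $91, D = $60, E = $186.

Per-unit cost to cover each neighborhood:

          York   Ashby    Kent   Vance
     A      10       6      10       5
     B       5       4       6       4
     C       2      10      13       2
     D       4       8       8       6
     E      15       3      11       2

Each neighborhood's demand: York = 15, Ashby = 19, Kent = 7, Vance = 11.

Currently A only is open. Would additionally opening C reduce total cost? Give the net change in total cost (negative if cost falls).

Yes — net change −62 (cost falls by 62).

Current service cost with {A}: 389.
Adding C: each neighborhood re-picks its cheapest; new service cost 236, saving 153.
Extra fixed cost: 91. Net change = 91 − 153 = -62.
(Totals: 476 → 414.)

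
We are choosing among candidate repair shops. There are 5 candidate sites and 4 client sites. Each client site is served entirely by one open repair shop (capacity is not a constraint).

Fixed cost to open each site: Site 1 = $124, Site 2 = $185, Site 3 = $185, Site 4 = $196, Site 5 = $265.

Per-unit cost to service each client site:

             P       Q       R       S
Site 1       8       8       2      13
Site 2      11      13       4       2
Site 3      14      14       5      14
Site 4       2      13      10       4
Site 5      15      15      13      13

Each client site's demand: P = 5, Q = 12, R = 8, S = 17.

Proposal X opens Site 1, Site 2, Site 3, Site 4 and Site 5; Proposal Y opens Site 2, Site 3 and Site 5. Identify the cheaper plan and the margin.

Proposal Y is cheaper by 199.

Proposal X: {Site 1, Site 2, Site 3, Site 4, Site 5}: P→Site 4 2·5=10, Q→Site 1 8·12=96, R→Site 1 2·8=16, S→Site 2 2·17=34. Service 156; fixed 955; total 1111.
Proposal Y: {Site 2, Site 3, Site 5}: P→Site 2 11·5=55, Q→Site 2 13·12=156, R→Site 2 4·8=32, S→Site 2 2·17=34. Service 277; fixed 635; total 912.
Difference: |1111 − 912| = 199.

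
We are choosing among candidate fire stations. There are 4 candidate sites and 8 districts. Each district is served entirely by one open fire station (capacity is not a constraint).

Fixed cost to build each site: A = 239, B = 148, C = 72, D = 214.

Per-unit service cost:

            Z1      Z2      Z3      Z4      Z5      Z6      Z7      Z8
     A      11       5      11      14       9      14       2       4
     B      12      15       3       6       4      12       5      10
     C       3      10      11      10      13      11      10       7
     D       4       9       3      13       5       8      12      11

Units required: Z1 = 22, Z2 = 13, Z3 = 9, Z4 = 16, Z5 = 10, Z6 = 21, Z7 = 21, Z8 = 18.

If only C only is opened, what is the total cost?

Total cost: 1224

Each district is assigned to its cheapest site among the open ones.
{C}: Z1→C 3·22=66, Z2→C 10·13=130, Z3→C 11·9=99, Z4→C 10·16=160, Z5→C 13·10=130, Z6→C 11·21=231, Z7→C 10·21=210, Z8→C 7·18=126. Service 1152; fixed 72; total 1224.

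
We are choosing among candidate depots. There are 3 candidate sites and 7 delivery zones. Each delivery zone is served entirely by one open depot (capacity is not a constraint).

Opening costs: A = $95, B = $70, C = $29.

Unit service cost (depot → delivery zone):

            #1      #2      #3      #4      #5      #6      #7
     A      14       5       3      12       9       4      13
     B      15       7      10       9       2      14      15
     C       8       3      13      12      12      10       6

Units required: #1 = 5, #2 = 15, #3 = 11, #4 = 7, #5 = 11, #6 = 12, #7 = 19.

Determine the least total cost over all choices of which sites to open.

For any fixed open set, each delivery zone goes to its cheapest open site; total = fixed + service.
{A, B, C}: #1→C 8·5=40, #2→C 3·15=45, #3→A 3·11=33, #4→B 9·7=63, #5→B 2·11=22, #6→A 4·12=48, #7→C 6·19=114. Service 365; fixed 194; total 559.
{A, C}: service 463 + fixed 124 = 587
{B, C}: service 514 + fixed 99 = 613
{C}: service 678 + fixed 29 = 707
No other subset beats 559.

Minimum total cost: 559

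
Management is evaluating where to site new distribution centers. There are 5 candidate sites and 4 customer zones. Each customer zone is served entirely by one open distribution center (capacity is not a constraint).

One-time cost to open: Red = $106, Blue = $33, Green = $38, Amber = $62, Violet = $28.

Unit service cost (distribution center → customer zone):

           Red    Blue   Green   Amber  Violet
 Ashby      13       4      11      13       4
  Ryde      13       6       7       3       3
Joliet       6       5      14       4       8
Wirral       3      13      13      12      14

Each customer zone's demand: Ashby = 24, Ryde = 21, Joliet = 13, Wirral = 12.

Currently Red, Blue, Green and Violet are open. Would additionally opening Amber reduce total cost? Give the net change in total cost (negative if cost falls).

Current service cost with {Red, Blue, Green, Violet}: 260.
Adding Amber: each customer zone re-picks its cheapest; new service cost 247, saving 13.
Extra fixed cost: 62. Net change = 62 − 13 = 49.
(Totals: 465 → 514.)

No — net change +49 (cost rises by 49).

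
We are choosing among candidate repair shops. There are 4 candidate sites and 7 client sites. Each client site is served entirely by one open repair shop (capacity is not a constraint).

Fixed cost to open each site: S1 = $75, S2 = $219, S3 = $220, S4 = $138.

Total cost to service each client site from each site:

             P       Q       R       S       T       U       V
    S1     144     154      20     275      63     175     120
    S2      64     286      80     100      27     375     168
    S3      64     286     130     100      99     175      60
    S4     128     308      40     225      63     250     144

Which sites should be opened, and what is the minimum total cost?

Open S1 and S3; minimum total cost 931.

For any fixed open set, each client site goes to its cheapest open site; total = fixed + service.
{S1, S3}: P→S3 64, Q→S1 154, R→S1 20, S→S3 100, T→S1 63, U→S1 175, V→S3 60. Service 636; fixed 295; total 931.
{S1, S2}: service 660 + fixed 294 = 954
{S1}: P→S1 144, Q→S1 154, R→S1 20, S→S1 275, T→S1 63, U→S1 175, V→S1 120. Service 951; fixed 75; total 1026.
{S1, S2, S3, S4}: service 600 + fixed 652 = 1252
No other subset beats 931.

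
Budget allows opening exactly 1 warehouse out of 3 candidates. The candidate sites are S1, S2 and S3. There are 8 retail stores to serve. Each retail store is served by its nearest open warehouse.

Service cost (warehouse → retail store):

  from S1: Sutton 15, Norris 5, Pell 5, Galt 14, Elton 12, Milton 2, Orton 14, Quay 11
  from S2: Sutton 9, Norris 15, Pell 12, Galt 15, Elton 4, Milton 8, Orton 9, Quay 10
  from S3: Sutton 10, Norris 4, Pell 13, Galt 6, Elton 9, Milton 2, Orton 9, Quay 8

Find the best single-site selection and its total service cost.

Choose S3 only; total service cost 61.

With exactly 1 open, each retail store uses its cheapest among the chosen.
{S3}: Sutton→S3 10, Norris→S3 4, Pell→S3 13, Galt→S3 6, Elton→S3 9, Milton→S3 2, Orton→S3 9, Quay→S3 8. Service cost 61.
{S1}: service cost 78
{S2}: service cost 82
Among all 3 size-1 choices, {S3} is lowest.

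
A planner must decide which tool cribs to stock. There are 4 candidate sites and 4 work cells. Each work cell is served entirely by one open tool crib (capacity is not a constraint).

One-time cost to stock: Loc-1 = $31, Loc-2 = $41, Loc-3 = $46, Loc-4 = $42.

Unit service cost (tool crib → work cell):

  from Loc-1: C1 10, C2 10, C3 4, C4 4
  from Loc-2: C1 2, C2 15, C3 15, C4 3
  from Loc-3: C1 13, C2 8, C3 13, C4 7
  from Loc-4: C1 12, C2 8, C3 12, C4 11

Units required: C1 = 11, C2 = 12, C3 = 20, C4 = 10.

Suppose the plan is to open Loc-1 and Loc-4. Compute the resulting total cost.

Each work cell is assigned to its cheapest site among the open ones.
{Loc-1, Loc-4}: C1→Loc-1 10·11=110, C2→Loc-4 8·12=96, C3→Loc-1 4·20=80, C4→Loc-1 4·10=40. Service 326; fixed 73; total 399.

Total cost: 399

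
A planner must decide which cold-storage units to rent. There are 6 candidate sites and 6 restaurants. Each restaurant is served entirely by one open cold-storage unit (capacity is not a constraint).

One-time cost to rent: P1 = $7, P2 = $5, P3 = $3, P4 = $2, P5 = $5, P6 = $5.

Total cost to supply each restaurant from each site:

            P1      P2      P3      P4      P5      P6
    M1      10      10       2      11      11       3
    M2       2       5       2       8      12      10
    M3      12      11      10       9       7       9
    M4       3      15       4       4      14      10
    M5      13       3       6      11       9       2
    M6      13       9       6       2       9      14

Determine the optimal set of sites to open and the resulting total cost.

For any fixed open set, each restaurant goes to its cheapest open site; total = fixed + service.
{P3, P4}: M1→P3 2, M2→P3 2, M3→P4 9, M4→P3 4, M5→P3 6, M6→P4 2. Service 25; fixed 5; total 30.
{P3, P4, P6}: M1→P3 2, M2→P3 2, M3→P4 9, M4→P3 4, M5→P6 2, M6→P4 2. Service 21; fixed 10; total 31.
{P2, P3, P4}: service 22 + fixed 10 = 32
{P1, P2, P3, P4, P5, P6}: service 18 + fixed 27 = 45
No other subset beats 30.

Open P3 and P4; minimum total cost 30.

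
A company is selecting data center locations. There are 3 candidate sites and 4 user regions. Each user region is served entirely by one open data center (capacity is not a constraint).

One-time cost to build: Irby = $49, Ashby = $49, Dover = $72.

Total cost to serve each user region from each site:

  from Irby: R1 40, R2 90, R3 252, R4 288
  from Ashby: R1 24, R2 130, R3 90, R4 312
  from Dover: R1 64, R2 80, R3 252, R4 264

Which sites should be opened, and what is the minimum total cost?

For any fixed open set, each user region goes to its cheapest open site; total = fixed + service.
{Ashby, Dover}: R1→Ashby 24, R2→Dover 80, R3→Ashby 90, R4→Dover 264. Service 458; fixed 121; total 579.
{Irby, Ashby}: service 492 + fixed 98 = 590
{Ashby}: service 556 + fixed 49 = 605
{Irby, Ashby, Dover}: R1→Ashby 24, R2→Dover 80, R3→Ashby 90, R4→Dover 264. Service 458; fixed 170; total 628.
No other subset beats 579.

Open Ashby and Dover; minimum total cost 579.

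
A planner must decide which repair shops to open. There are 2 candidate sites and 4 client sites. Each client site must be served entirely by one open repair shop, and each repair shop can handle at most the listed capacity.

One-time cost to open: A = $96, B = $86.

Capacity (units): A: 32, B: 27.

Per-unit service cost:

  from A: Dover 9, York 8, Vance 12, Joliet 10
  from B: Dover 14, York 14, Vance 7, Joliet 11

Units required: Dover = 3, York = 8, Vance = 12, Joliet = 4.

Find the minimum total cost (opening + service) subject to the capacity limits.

Minimum total cost: 368

Open {B}: Dover→B 14·3=42, York→B 14·8=112, Vance→B 7·12=84, Joliet→B 11·4=44.
Loads: B carries 27/27. Service 282; fixed 86; total 368.
Next best feasible plan costs 371.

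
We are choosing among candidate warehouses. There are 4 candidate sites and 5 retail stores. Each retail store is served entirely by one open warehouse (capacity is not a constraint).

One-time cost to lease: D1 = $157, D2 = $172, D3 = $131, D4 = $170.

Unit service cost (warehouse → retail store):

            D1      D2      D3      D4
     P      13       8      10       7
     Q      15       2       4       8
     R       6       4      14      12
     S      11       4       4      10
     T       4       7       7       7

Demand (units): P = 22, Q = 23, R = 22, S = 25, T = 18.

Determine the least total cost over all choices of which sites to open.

Minimum total cost: 708

For any fixed open set, each retail store goes to its cheapest open site; total = fixed + service.
{D2}: P→D2 8·22=176, Q→D2 2·23=46, R→D2 4·22=88, S→D2 4·25=100, T→D2 7·18=126. Service 536; fixed 172; total 708.
{D1, D2}: P→D2 8·22=176, Q→D2 2·23=46, R→D2 4·22=88, S→D2 4·25=100, T→D1 4·18=72. Service 482; fixed 329; total 811.
{D2, D3}: service 536 + fixed 303 = 839
{D1, D2, D3, D4}: service 460 + fixed 630 = 1090
No other subset beats 708.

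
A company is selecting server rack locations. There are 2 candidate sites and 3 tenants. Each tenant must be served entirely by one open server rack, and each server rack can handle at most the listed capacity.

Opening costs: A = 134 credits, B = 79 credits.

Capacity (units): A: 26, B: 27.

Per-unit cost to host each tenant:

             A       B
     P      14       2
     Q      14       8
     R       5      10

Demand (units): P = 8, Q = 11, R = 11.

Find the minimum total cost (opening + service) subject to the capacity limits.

Minimum total cost: 372

Open {A, B}: P→B 2·8=16, Q→B 8·11=88, R→A 5·11=55.
Loads: A carries 11/26, B carries 19/27. Service 159; fixed 213; total 372.
Next best feasible plan costs 438.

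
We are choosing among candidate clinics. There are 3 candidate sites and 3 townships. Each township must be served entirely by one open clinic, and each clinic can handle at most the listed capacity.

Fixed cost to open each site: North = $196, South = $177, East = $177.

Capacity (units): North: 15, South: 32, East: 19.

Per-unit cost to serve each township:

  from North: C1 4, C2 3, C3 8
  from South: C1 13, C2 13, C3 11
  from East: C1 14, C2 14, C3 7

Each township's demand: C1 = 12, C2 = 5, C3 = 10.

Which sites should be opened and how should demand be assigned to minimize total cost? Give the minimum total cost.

Minimum total cost: 508

Open {South}: C1→South 13·12=156, C2→South 13·5=65, C3→South 11·10=110.
Loads: South carries 27/32. Service 331; fixed 177; total 508.
Next best feasible plan costs 561.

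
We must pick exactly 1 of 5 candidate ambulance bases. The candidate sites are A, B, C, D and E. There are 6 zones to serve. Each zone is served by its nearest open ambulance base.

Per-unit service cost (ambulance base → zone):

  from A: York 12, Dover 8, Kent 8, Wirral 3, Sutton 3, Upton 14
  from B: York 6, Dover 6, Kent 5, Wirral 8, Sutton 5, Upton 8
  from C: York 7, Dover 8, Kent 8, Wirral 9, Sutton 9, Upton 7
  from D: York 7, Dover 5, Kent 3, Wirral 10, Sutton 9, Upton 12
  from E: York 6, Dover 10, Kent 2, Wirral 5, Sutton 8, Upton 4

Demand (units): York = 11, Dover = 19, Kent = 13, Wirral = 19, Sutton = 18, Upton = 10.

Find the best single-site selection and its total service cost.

With exactly 1 open, each zone uses its cheapest among the chosen.
{E}: York→E 6·11=66, Dover→E 10·19=190, Kent→E 2·13=26, Wirral→E 5·19=95, Sutton→E 8·18=144, Upton→E 4·10=40. Service cost 561.
{B}: service cost 567
{A}: service cost 639
Among all 5 size-1 choices, {E} is lowest.

Choose E only; total service cost 561.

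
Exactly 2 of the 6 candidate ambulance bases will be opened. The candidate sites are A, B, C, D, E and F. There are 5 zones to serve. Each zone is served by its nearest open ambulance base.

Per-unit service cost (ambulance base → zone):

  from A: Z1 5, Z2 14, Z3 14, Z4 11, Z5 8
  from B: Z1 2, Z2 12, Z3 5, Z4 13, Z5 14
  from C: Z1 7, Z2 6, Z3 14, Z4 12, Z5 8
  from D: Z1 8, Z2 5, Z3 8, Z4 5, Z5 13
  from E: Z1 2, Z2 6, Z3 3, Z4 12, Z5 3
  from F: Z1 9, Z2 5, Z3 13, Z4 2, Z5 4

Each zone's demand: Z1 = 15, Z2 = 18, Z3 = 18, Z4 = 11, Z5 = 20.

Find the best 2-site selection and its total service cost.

With exactly 2 open, each zone uses its cheapest among the chosen.
{E, F}: Z1→E 2·15=30, Z2→F 5·18=90, Z3→E 3·18=54, Z4→F 2·11=22, Z5→E 3·20=60. Service cost 256.
{D, E}: service cost 289
{B, F}: service cost 312
Among all 15 size-2 choices, {E, F} is lowest.

Choose E and F; total service cost 256.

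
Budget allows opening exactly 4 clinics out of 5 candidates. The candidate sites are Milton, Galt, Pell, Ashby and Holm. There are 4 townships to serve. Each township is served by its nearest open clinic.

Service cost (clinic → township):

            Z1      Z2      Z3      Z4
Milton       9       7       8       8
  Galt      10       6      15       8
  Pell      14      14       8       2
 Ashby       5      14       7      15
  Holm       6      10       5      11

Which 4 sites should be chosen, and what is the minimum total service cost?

With exactly 4 open, each township uses its cheapest among the chosen.
{Galt, Pell, Ashby, Holm}: Z1→Ashby 5, Z2→Galt 6, Z3→Holm 5, Z4→Pell 2. Service cost 18.
{Milton, Galt, Pell, Holm}: service cost 19
{Milton, Pell, Ashby, Holm}: service cost 19
Among all 5 size-4 choices, {Galt, Pell, Ashby, Holm} is lowest.

Choose Galt, Pell, Ashby and Holm; total service cost 18.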